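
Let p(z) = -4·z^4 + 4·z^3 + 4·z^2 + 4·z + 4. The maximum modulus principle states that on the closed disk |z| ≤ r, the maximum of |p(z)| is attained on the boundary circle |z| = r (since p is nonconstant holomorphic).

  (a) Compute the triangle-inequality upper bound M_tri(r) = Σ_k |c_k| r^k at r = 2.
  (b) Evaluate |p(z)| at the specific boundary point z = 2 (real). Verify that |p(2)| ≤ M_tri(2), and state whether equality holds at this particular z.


Coefficients: c_0 = 4, c_1 = 4, c_2 = 4, c_3 = 4, c_4 = -4. Radius r = 2.
Part (a). Triangle bound: M_tri(r) = Σ_k |c_k| r^k
  = |4|·2^0 + |4|·2^1 + |4|·2^2 + |4|·2^3 + |-4|·2^4
  = 4 + 8 + 16 + 32 + 64 = 124.
This bounds M(r) := max_{|z|=r} |p(z)| from above; equality holds iff all terms c_k z^k can be made to align in phase at a single z on |z|=r.
Part (b). At z = 2 (real, on the circle |z| = r):
  p(2) = (4)·2^0 + (4)·2^1 + (4)·2^2 + (4)·2^3 + (-4)·2^4 = -4.
  |p(2)| = 4.
Check: |p(2)| = 4 ≤ 124 = M_tri(2). ✓ Equality does not hold at z = 2 (the coefficients have mixed signs, so the terms do not all align in phase there).

M_tri(2) = 124; |p(2)| = 4; equality at z=2: no.


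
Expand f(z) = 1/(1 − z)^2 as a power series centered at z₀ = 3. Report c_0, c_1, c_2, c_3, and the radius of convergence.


Let w = z − z₀, so z = z₀ + w.
Then 1 − z = 1 − (z₀ + w) = (1 − z₀) − w = -2 − w.
f(z) = 1/(-2 − w)^2 = (1/(-2)^2) · (1 − w/(-2))^{−2}.
By the binomial series (1−u)^{−2} = Σ_{n≥0} C(n+1, 1) u^n for |u|<1, with u = w/(-2):
  c_n = C(n+1, 1) / (-2)^(n+2).
  c_0 = 1/(-2)^2 = 1/4.
  c_1 = 2/(-2)^3 = -1/4.
  c_2 = 3/(-2)^4 = 3/16.
  c_3 = 4/(-2)^5 = -1/8.
The series is valid for |w/d| < 1, i.e. |z − z₀| < |d|.
Radius of convergence: R = |1 − z₀| = |-2| = 2 (distance from z₀ to the singularity z = 1).

c_0 = 1/4, c_1 = -1/4, c_2 = 3/16, c_3 = -1/8; R = 2.


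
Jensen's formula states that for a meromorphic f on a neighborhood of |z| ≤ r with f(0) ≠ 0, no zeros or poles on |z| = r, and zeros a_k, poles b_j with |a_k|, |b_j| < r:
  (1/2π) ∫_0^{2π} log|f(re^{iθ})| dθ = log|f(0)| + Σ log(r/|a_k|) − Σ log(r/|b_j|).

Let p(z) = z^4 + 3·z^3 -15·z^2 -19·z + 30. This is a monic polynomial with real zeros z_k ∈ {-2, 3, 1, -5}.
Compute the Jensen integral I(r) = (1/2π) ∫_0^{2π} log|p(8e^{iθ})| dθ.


Zeros: -5, -2, 1, 3; r = 8.
Inside |z| < r: -5, -2, 1, 3. Outside (|z| ≥ r): ∅.
p(0) = 30, so log|p(0)| = log(30) = 3.4012.
Apply Jensen: I(r) = log|p(0)| + Σ_k log(r/|z_k|), summed over zeros inside |z| < r.
  log(r/|z_k|) for z_k = -2: log(8/2) = 1.3863
  log(r/|z_k|) for z_k = 3: log(8/3) = 0.9808
  log(r/|z_k|) for z_k = 1: log(8/1) = 2.0794
  log(r/|z_k|) for z_k = -5: log(8/5) = 0.4700
Sum over inside zeros: 4.9166.
I(r) = log|p(0)| + (inside sum) = 3.4012 + 4.9166 = 8.3178.
Closed form (all zeros inside, monic): I(r) = n·log(r) = 4·log(8) = 8.3178. ✓

I(r) ≈ 8.3178.


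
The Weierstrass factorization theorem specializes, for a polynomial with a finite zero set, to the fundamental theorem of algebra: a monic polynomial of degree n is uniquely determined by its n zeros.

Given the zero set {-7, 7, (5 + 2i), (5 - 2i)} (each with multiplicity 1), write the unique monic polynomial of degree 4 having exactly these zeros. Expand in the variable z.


The polynomial is p(z) = ∏_{α ∈ S} (z − α), where S = {-7, 7, (5 + 2i), (5 - 2i)}.
Expanding the product yields: p(z) = z^4 -10·z^3 -20·z^2 + 490·z -1421.
Note conjugate pairs combine to real quadratics: (z − (5+2i))(z − (5−2i)) = z² − 10z + 29.
The resulting polynomial has degree 4 and real coefficients as required.

p(z) = z^4 -10·z^3 -20·z^2 + 490·z -1421.


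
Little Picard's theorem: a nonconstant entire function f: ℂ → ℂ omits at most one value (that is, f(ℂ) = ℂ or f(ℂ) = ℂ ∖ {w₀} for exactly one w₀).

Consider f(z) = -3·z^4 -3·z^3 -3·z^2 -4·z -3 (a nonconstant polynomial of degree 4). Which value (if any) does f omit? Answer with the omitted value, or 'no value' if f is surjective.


Little Picard bounds the complement of f(ℂ) to at most one point.
For every w ∈ ℂ, the equation p(z) − w = 0 is a nonconstant polynomial in z and hence has at least one root by the fundamental theorem of algebra. So p is surjective onto ℂ, omitting no value.

Omitted value: no value.


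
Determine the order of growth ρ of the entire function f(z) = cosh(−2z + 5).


cosh(w) is a linear combination of e^{iw} and e^{−iw} (or e^w, e^{−w} in the hyperbolic case), so |cosh(w)| ≤ e^{|w|}. With w = −2z + 5, |w| ≤ 2|z| + 5 = 2r + 5 on |z| = r, giving M(r) ≤ e^{2r + 5}, so ρ ≤ 1. On a suitable ray (z = it for sin/cos; z = t for sinh/cosh, t real → ∞), |cosh(−2z + 5)| grows like e^{2|t|}/2, so ρ ≥ 1. Hence ρ = 1.
Therefore ρ = 1.

Order ρ = 1.


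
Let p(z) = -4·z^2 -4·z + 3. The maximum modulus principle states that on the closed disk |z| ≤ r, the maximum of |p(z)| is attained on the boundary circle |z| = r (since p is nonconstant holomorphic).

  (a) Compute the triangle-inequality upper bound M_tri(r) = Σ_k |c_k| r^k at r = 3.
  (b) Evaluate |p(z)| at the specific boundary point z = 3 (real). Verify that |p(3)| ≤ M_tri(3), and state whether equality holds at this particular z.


Coefficients: c_0 = 3, c_1 = -4, c_2 = -4. Radius r = 3.
Part (a). Triangle bound: M_tri(r) = Σ_k |c_k| r^k
  = |3|·3^0 + |-4|·3^1 + |-4|·3^2
  = 3 + 12 + 36 = 51.
This bounds M(r) := max_{|z|=r} |p(z)| from above; equality holds iff all terms c_k z^k can be made to align in phase at a single z on |z|=r.
Part (b). At z = 3 (real, on the circle |z| = r):
  p(3) = (3)·3^0 + (-4)·3^1 + (-4)·3^2 = -45.
  |p(3)| = 45.
Check: |p(3)| = 45 ≤ 51 = M_tri(3). ✓ Equality does not hold at z = 3 (the coefficients have mixed signs, so the terms do not all align in phase there).

M_tri(3) = 51; |p(3)| = 45; equality at z=3: no.


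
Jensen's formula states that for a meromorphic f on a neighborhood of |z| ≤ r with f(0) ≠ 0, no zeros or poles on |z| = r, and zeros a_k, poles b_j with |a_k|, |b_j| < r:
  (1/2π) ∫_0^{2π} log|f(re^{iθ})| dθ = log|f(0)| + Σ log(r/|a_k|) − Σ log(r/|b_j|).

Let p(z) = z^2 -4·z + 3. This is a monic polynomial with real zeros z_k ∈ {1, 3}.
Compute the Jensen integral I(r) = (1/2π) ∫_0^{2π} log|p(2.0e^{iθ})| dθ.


Zeros: 1, 3; r = 2.0.
Inside |z| < r: 1. Outside (|z| ≥ r): 3.
p(0) = 3, so log|p(0)| = log(3) = 1.0986.
Apply Jensen: I(r) = log|p(0)| + Σ_k log(r/|z_k|), summed over zeros inside |z| < r.
  log(r/|z_k|) for z_k = 1: log(2.0/1) = 0.6931
  Outside zeros (3) contribute nothing to the Jensen sum.
Sum over inside zeros: 0.6931.
I(r) = log|p(0)| + (inside sum) = 1.0986 + 0.6931 = 1.7918.
Note: since some zeros are outside |z| ≤ r, the simplified n·log(r) form does NOT apply — only the inside zeros contribute.

I(r) ≈ 1.7918.


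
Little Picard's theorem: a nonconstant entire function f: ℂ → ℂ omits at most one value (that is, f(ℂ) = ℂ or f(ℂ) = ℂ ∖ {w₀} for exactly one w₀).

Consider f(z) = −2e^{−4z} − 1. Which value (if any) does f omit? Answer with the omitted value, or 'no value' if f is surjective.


Little Picard bounds the complement of f(ℂ) to at most one point.
e^{−4z} is never zero on ℂ, so -2·e^{−4z} takes every value in ℂ ∖ {0}. Adding -1 shifts the range to ℂ ∖ {-1}. Thus f omits exactly the value -1.

Omitted value: -1.


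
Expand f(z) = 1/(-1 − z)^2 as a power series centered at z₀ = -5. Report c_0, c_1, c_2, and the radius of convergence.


Let w = z − z₀, so z = z₀ + w.
Then -1 − z = -1 − (z₀ + w) = (-1 − z₀) − w = 4 − w.
f(z) = 1/(4 − w)^2 = (1/(4)^2) · (1 − w/(4))^{−2}.
By the binomial series (1−u)^{−2} = Σ_{n≥0} C(n+1, 1) u^n for |u|<1, with u = w/(4):
  c_n = C(n+1, 1) / (4)^(n+2).
  c_0 = 1/(4)^2 = 1/16.
  c_1 = 2/(4)^3 = 1/32.
  c_2 = 3/(4)^4 = 3/256.
The series is valid for |w/d| < 1, i.e. |z − z₀| < |d|.
Radius of convergence: R = |-1 − z₀| = |4| = 4 (distance from z₀ to the singularity z = -1).

c_0 = 1/16, c_1 = 1/32, c_2 = 3/256; R = 4.


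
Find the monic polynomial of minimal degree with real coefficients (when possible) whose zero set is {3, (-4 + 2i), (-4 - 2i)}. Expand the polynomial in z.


The polynomial is p(z) = ∏_{α ∈ S} (z − α), where S = {3, (-4 + 2i), (-4 - 2i)}.
Expanding the product yields: p(z) = z^3 + 5·z^2 -4·z -60.
Note conjugate pairs combine to real quadratics: (z − (-4+2i))(z − (-4−2i)) = z² + 8z + 20.
The resulting polynomial has degree 3 and real coefficients as required.

p(z) = z^3 + 5·z^2 -4·z -60.


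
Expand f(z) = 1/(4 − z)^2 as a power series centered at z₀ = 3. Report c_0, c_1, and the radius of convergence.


Let w = z − z₀, so z = z₀ + w.
Then 4 − z = 4 − (z₀ + w) = (4 − z₀) − w = 1 − w.
f(z) = 1/(1 − w)^2 = (1/(1)^2) · (1 − w/(1))^{−2}.
By the binomial series (1−u)^{−2} = Σ_{n≥0} C(n+1, 1) u^n for |u|<1, with u = w/(1):
  c_n = C(n+1, 1) / (1)^(n+2).
  c_0 = 1/(1)^2 = 1.
  c_1 = 2/(1)^3 = 2.
The series is valid for |w/d| < 1, i.e. |z − z₀| < |d|.
Radius of convergence: R = |4 − z₀| = |1| = 1 (distance from z₀ to the singularity z = 4).

c_0 = 1, c_1 = 2; R = 1.


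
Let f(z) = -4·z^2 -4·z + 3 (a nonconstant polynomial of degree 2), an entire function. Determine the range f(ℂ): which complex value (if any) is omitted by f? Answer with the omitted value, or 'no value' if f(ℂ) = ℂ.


Little Picard bounds the complement of f(ℂ) to at most one point.
For every w ∈ ℂ, the equation p(z) − w = 0 is a nonconstant polynomial in z and hence has at least one root by the fundamental theorem of algebra. So p is surjective onto ℂ, omitting no value.

Omitted value: no value.


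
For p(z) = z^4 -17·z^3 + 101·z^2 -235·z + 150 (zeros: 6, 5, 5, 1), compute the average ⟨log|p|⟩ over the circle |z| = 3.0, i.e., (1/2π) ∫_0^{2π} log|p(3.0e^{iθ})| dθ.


Zeros: 1, 5, 5, 6; r = 3.0.
Inside |z| < r: 1. Outside (|z| ≥ r): 5, 5, 6.
p(0) = 150, so log|p(0)| = log(150) = 5.0106.
Apply Jensen: I(r) = log|p(0)| + Σ_k log(r/|z_k|), summed over zeros inside |z| < r.
  log(r/|z_k|) for z_k = 1: log(3.0/1) = 1.0986
  Outside zeros (5, 5, 6) contribute nothing to the Jensen sum.
Sum over inside zeros: 1.0986.
I(r) = log|p(0)| + (inside sum) = 5.0106 + 1.0986 = 6.1092.
Note: since some zeros are outside |z| ≤ r, the simplified n·log(r) form does NOT apply — only the inside zeros contribute.

I(r) ≈ 6.1092.


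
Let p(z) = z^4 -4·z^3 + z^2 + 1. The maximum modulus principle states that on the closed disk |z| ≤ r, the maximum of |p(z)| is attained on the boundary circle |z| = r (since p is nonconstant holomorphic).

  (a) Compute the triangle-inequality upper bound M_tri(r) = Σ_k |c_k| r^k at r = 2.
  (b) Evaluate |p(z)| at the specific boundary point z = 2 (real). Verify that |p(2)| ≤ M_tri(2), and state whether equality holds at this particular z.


Coefficients: c_0 = 1, c_1 = 0, c_2 = 1, c_3 = -4, c_4 = 1. Radius r = 2.
Part (a). Triangle bound: M_tri(r) = Σ_k |c_k| r^k
  = |1|·2^0 + |0|·2^1 + |1|·2^2 + |-4|·2^3 + |1|·2^4
  = 1 + 0 + 4 + 32 + 16 = 53.
This bounds M(r) := max_{|z|=r} |p(z)| from above; equality holds iff all terms c_k z^k can be made to align in phase at a single z on |z|=r.
Part (b). At z = 2 (real, on the circle |z| = r):
  p(2) = (1)·2^0 + (0)·2^1 + (1)·2^2 + (-4)·2^3 + (1)·2^4 = -11.
  |p(2)| = 11.
Check: |p(2)| = 11 ≤ 53 = M_tri(2). ✓ Equality does not hold at z = 2 (the coefficients have mixed signs, so the terms do not all align in phase there).

M_tri(2) = 53; |p(2)| = 11; equality at z=2: no.


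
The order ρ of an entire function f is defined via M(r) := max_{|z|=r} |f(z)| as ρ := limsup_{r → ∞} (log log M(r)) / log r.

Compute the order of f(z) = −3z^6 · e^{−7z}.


M(r) = max_{|z|=r} |-3|·|z|^6·|e^{−7z}| = 3·r^6 · e^{7r^1} (the factors attain their maxima compatibly on |z|=r). Then log M(r) = log 3 + 6·log r + 7r^1, dominated by the last term, so log log M(r) ~ 1·log r. The polynomial factor -3z^6 contributes only a log r term and does not affect the order. ρ = 1.
Therefore ρ = 1.

Order ρ = 1.


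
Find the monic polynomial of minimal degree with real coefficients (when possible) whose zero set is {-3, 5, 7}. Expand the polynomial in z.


The polynomial is p(z) = ∏_{α ∈ S} (z − α), where S = {-3, 5, 7}.
Expanding the product yields: p(z) = z^3 -9·z^2 -z + 105.
The resulting polynomial has degree 3 and real coefficients as required.

p(z) = z^3 -9·z^2 -z + 105.


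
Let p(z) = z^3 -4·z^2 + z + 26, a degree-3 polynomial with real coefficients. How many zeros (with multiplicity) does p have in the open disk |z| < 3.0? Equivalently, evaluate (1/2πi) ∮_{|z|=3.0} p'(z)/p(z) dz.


The zeros of p are: (3 + 2i), (3 - 2i), -2.
Their magnitudes are: 3.606, 3.606, 2.
Zeros with |z| < R = 3.0: -2.
Count = 1.
By the argument principle, (1/2πi) ∮_{|z|=R} p'(z)/p(z) dz equals exactly this count.

Number of zeros inside |z| < 3.0: 1.


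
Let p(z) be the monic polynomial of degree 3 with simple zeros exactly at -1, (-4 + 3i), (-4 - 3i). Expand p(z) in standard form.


The polynomial is p(z) = ∏_{α ∈ S} (z − α), where S = {-1, (-4 + 3i), (-4 - 3i)}.
Expanding the product yields: p(z) = z^3 + 9·z^2 + 33·z + 25.
Note conjugate pairs combine to real quadratics: (z − (-4+3i))(z − (-4−3i)) = z² + 8z + 25.
The resulting polynomial has degree 3 and real coefficients as required.

p(z) = z^3 + 9·z^2 + 33·z + 25.


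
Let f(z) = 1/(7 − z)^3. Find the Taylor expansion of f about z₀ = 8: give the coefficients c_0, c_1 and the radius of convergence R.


Let w = z − z₀, so z = z₀ + w.
Then 7 − z = 7 − (z₀ + w) = (7 − z₀) − w = -1 − w.
f(z) = 1/(-1 − w)^3 = (1/(-1)^3) · (1 − w/(-1))^{−3}.
By the binomial series (1−u)^{−3} = Σ_{n≥0} C(n+2, 2) u^n for |u|<1, with u = w/(-1):
  c_n = C(n+2, 2) / (-1)^(n+3).
  c_0 = 1/(-1)^3 = -1.
  c_1 = 3/(-1)^4 = 3.
The series is valid for |w/d| < 1, i.e. |z − z₀| < |d|.
Radius of convergence: R = |7 − z₀| = |-1| = 1 (distance from z₀ to the singularity z = 7).

c_0 = -1, c_1 = 3; R = 1.


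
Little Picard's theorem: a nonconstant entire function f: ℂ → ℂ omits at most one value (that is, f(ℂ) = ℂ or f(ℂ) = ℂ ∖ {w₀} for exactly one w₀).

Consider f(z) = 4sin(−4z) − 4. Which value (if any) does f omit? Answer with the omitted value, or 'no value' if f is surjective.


Little Picard bounds the complement of f(ℂ) to at most one point.
sin is entire and surjective onto ℂ: for every w ∈ ℂ, sin(ζ) = w has a solution ζ ∈ ℂ (e.g., via the complex inverse arcsin). With ζ = −4z this gives z = ζ/(-4). Then 4·sin(−4z) takes every value in 4·ℂ = ℂ, and adding -4 is a bijection of ℂ. So f is surjective and omits no value. (Note: only on the real line is sin bounded by [−1, 1].)

Omitted value: no value.


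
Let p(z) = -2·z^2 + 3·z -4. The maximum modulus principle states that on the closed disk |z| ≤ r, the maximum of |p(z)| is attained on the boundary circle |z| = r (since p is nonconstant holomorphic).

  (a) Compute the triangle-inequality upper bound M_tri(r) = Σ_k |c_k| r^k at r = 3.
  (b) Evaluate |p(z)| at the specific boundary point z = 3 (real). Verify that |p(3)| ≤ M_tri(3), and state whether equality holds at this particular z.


Coefficients: c_0 = -4, c_1 = 3, c_2 = -2. Radius r = 3.
Part (a). Triangle bound: M_tri(r) = Σ_k |c_k| r^k
  = |-4|·3^0 + |3|·3^1 + |-2|·3^2
  = 4 + 9 + 18 = 31.
This bounds M(r) := max_{|z|=r} |p(z)| from above; equality holds iff all terms c_k z^k can be made to align in phase at a single z on |z|=r.
Part (b). At z = 3 (real, on the circle |z| = r):
  p(3) = (-4)·3^0 + (3)·3^1 + (-2)·3^2 = -13.
  |p(3)| = 13.
Check: |p(3)| = 13 ≤ 31 = M_tri(3). ✓ Equality does not hold at z = 3 (the coefficients have mixed signs, so the terms do not all align in phase there).

M_tri(3) = 31; |p(3)| = 13; equality at z=3: no.


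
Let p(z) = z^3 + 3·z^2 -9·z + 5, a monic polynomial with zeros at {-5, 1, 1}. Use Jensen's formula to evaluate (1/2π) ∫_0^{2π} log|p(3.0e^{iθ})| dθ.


Zeros: -5, 1, 1; r = 3.0.
Inside |z| < r: 1, 1. Outside (|z| ≥ r): -5.
p(0) = 5, so log|p(0)| = log(5) = 1.6094.
Apply Jensen: I(r) = log|p(0)| + Σ_k log(r/|z_k|), summed over zeros inside |z| < r.
  log(r/|z_k|) for z_k = 1: log(3.0/1) = 1.0986
  log(r/|z_k|) for z_k = 1: log(3.0/1) = 1.0986
  Outside zeros (-5) contribute nothing to the Jensen sum.
Sum over inside zeros: 2.1972.
I(r) = log|p(0)| + (inside sum) = 1.6094 + 2.1972 = 3.8067.
Note: since some zeros are outside |z| ≤ r, the simplified n·log(r) form does NOT apply — only the inside zeros contribute.

I(r) ≈ 3.8067.


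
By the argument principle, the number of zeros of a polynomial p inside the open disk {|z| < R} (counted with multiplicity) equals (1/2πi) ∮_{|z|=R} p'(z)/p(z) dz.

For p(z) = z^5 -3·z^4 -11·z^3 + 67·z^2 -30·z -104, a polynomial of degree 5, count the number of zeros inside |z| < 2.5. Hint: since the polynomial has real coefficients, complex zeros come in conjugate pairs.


The zeros of p are: -4, (3 + 2i), (3 - 2i), -1, 2.
Their magnitudes are: 4, 3.606, 3.606, 1, 2.
Zeros with |z| < R = 2.5: -1, 2.
Count = 2.
By the argument principle, (1/2πi) ∮_{|z|=R} p'(z)/p(z) dz equals exactly this count.

Number of zeros inside |z| < 2.5: 2.


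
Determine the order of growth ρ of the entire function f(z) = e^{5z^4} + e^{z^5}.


Each summand is entire of order 4 and 5 respectively (as in the single-exponential case). The order of a sum is at most the max of the orders, so ρ ≤ 5. For the lower bound: on |z|=r choose arg z so that 1z^5 is real positive; then |e^{1z^5}| = e^{1r^5} while |e^{5z^4}| ≤ e^{5r^4} = o(e^{1r^5}). So |f| ≥ e^{1r^5}(1 − o(1)) and ρ ≥ 5. Hence ρ = max(4, 5) = 5.
Therefore ρ = 5.

Order ρ = 5.


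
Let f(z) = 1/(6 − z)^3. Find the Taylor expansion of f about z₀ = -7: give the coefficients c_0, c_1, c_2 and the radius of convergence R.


Let w = z − z₀, so z = z₀ + w.
Then 6 − z = 6 − (z₀ + w) = (6 − z₀) − w = 13 − w.
f(z) = 1/(13 − w)^3 = (1/(13)^3) · (1 − w/(13))^{−3}.
By the binomial series (1−u)^{−3} = Σ_{n≥0} C(n+2, 2) u^n for |u|<1, with u = w/(13):
  c_n = C(n+2, 2) / (13)^(n+3).
  c_0 = 1/(13)^3 = 1/2197.
  c_1 = 3/(13)^4 = 3/28561.
  c_2 = 6/(13)^5 = 6/371293.
The series is valid for |w/d| < 1, i.e. |z − z₀| < |d|.
Radius of convergence: R = |6 − z₀| = |13| = 13 (distance from z₀ to the singularity z = 6).

c_0 = 1/2197, c_1 = 3/28561, c_2 = 6/371293; R = 13.


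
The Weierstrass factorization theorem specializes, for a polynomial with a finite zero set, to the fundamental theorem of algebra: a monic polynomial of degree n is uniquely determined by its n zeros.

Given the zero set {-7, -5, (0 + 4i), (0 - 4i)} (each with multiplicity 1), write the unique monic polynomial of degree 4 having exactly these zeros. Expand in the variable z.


The polynomial is p(z) = ∏_{α ∈ S} (z − α), where S = {-7, -5, (0 + 4i), (0 - 4i)}.
Expanding the product yields: p(z) = z^4 + 12·z^3 + 51·z^2 + 192·z + 560.
Note conjugate pairs combine to real quadratics: (z − (0+4i))(z − (0−4i)) = z² + 16.
The resulting polynomial has degree 4 and real coefficients as required.

p(z) = z^4 + 12·z^3 + 51·z^2 + 192·z + 560.


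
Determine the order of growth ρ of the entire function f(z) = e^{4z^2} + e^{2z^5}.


Each summand is entire of order 2 and 5 respectively (as in the single-exponential case). The order of a sum is at most the max of the orders, so ρ ≤ 5. For the lower bound: on |z|=r choose arg z so that 2z^5 is real positive; then |e^{2z^5}| = e^{2r^5} while |e^{4z^2}| ≤ e^{4r^2} = o(e^{2r^5}). So |f| ≥ e^{2r^5}(1 − o(1)) and ρ ≥ 5. Hence ρ = max(2, 5) = 5.
Therefore ρ = 5.

Order ρ = 5.


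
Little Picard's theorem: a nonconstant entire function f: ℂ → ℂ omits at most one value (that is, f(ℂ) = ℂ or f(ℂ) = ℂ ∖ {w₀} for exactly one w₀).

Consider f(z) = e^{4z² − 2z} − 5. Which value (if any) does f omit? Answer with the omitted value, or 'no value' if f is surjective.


Little Picard bounds the complement of f(ℂ) to at most one point.
The exponent g(z) = 4z² − 2z is a nonconstant polynomial, hence surjective onto ℂ. So e^{g(z)} takes every value in {e^w : w ∈ ℂ} = ℂ ∖ {0}. Adding -5 shifts the range to ℂ ∖ {-5}. f omits exactly -5.

Omitted value: -5.


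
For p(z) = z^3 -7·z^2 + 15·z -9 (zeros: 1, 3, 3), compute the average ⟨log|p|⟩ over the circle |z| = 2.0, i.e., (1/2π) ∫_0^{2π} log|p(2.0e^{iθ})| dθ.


Zeros: 1, 3, 3; r = 2.0.
Inside |z| < r: 1. Outside (|z| ≥ r): 3, 3.
p(0) = -9, so log|p(0)| = log(9) = 2.1972.
Apply Jensen: I(r) = log|p(0)| + Σ_k log(r/|z_k|), summed over zeros inside |z| < r.
  log(r/|z_k|) for z_k = 1: log(2.0/1) = 0.6931
  Outside zeros (3, 3) contribute nothing to the Jensen sum.
Sum over inside zeros: 0.6931.
I(r) = log|p(0)| + (inside sum) = 2.1972 + 0.6931 = 2.8904.
Note: since some zeros are outside |z| ≤ r, the simplified n·log(r) form does NOT apply — only the inside zeros contribute.

I(r) ≈ 2.8904.


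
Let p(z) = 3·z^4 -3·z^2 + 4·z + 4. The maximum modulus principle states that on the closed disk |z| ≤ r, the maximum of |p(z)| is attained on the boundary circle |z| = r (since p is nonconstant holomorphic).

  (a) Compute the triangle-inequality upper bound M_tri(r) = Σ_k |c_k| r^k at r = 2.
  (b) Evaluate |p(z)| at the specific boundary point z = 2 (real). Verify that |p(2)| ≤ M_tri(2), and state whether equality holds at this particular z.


Coefficients: c_0 = 4, c_1 = 4, c_2 = -3, c_3 = 0, c_4 = 3. Radius r = 2.
Part (a). Triangle bound: M_tri(r) = Σ_k |c_k| r^k
  = |4|·2^0 + |4|·2^1 + |-3|·2^2 + |0|·2^3 + |3|·2^4
  = 4 + 8 + 12 + 0 + 48 = 72.
This bounds M(r) := max_{|z|=r} |p(z)| from above; equality holds iff all terms c_k z^k can be made to align in phase at a single z on |z|=r.
Part (b). At z = 2 (real, on the circle |z| = r):
  p(2) = (4)·2^0 + (4)·2^1 + (-3)·2^2 + (0)·2^3 + (3)·2^4 = 48.
  |p(2)| = 48.
Check: |p(2)| = 48 ≤ 72 = M_tri(2). ✓ Equality does not hold at z = 2 (the coefficients have mixed signs, so the terms do not all align in phase there).

M_tri(2) = 72; |p(2)| = 48; equality at z=2: no.


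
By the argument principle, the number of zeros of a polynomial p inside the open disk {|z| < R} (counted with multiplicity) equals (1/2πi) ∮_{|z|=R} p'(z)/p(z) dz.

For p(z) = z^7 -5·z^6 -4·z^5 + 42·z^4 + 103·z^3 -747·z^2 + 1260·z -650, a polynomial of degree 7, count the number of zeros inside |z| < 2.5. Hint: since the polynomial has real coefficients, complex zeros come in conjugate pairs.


The zeros of p are: (3 + 1i), (3 - 1i), (2 + 1i), (2 - 1i), 1, (-3 + 2i), (-3 - 2i).
Their magnitudes are: 3.162, 3.162, 2.236, 2.236, 1, 3.606, 3.606.
Zeros with |z| < R = 2.5: (2 + 1i), (2 - 1i), 1.
Count = 3.
By the argument principle, (1/2πi) ∮_{|z|=R} p'(z)/p(z) dz equals exactly this count.

Number of zeros inside |z| < 2.5: 3.


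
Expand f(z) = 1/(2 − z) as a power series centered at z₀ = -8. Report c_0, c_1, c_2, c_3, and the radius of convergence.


Let w = z − z₀, so z = z₀ + w.
Then 2 − z = 2 − (z₀ + w) = (2 − z₀) − w = 10 − w.
f(z) = 1/(10 − w) = (1/(10)) · 1/(1 − w/(10)) = Σ_{n≥0} w^n / (10)^(n+1).
So c_n = 1/(10)^(n+1):
  c_0 = 1/(10)^1 = 1/10.
  c_1 = 1/(10)^2 = 1/100.
  c_2 = 1/(10)^3 = 1/1000.
  c_3 = 1/(10)^4 = 1/10000.
The series is valid for |w/d| < 1, i.e. |z − z₀| < |d|.
Radius of convergence: R = |2 − z₀| = |10| = 10 (distance from z₀ to the singularity z = 2).

c_0 = 1/10, c_1 = 1/100, c_2 = 1/1000, c_3 = 1/10000; R = 10.


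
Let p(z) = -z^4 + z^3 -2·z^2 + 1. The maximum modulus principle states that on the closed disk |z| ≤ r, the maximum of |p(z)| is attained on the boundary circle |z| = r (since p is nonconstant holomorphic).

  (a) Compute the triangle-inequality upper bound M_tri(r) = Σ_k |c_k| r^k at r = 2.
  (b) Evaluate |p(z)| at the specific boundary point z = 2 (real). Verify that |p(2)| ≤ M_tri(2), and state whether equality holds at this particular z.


Coefficients: c_0 = 1, c_1 = 0, c_2 = -2, c_3 = 1, c_4 = -1. Radius r = 2.
Part (a). Triangle bound: M_tri(r) = Σ_k |c_k| r^k
  = |1|·2^0 + |0|·2^1 + |-2|·2^2 + |1|·2^3 + |-1|·2^4
  = 1 + 0 + 8 + 8 + 16 = 33.
This bounds M(r) := max_{|z|=r} |p(z)| from above; equality holds iff all terms c_k z^k can be made to align in phase at a single z on |z|=r.
Part (b). At z = 2 (real, on the circle |z| = r):
  p(2) = (1)·2^0 + (0)·2^1 + (-2)·2^2 + (1)·2^3 + (-1)·2^4 = -15.
  |p(2)| = 15.
Check: |p(2)| = 15 ≤ 33 = M_tri(2). ✓ Equality does not hold at z = 2 (the coefficients have mixed signs, so the terms do not all align in phase there).

M_tri(2) = 33; |p(2)| = 15; equality at z=2: no.


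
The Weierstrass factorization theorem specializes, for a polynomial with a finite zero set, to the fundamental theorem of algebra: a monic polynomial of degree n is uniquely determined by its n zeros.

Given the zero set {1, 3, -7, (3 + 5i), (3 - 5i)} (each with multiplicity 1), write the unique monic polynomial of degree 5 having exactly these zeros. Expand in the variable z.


The polynomial is p(z) = ∏_{α ∈ S} (z − α), where S = {1, 3, -7, (3 + 5i), (3 - 5i)}.
Expanding the product yields: p(z) = z^5 -3·z^4 -9·z^3 + 273·z^2 -976·z + 714.
Note conjugate pairs combine to real quadratics: (z − (3+5i))(z − (3−5i)) = z² − 6z + 34.
The resulting polynomial has degree 5 and real coefficients as required.

p(z) = z^5 -3·z^4 -9·z^3 + 273·z^2 -976·z + 714.


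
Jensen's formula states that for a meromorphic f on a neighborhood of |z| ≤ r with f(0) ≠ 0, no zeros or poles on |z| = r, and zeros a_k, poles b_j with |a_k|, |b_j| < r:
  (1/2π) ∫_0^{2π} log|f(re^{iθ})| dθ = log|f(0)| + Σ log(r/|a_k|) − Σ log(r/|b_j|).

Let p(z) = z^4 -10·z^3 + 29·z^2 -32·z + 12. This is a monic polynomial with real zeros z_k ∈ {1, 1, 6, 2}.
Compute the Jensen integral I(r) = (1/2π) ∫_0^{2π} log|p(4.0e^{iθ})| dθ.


Zeros: 1, 1, 2, 6; r = 4.0.
Inside |z| < r: 1, 1, 2. Outside (|z| ≥ r): 6.
p(0) = 12, so log|p(0)| = log(12) = 2.4849.
Apply Jensen: I(r) = log|p(0)| + Σ_k log(r/|z_k|), summed over zeros inside |z| < r.
  log(r/|z_k|) for z_k = 1: log(4.0/1) = 1.3863
  log(r/|z_k|) for z_k = 1: log(4.0/1) = 1.3863
  log(r/|z_k|) for z_k = 2: log(4.0/2) = 0.6931
  Outside zeros (6) contribute nothing to the Jensen sum.
Sum over inside zeros: 3.4657.
I(r) = log|p(0)| + (inside sum) = 2.4849 + 3.4657 = 5.9506.
Note: since some zeros are outside |z| ≤ r, the simplified n·log(r) form does NOT apply — only the inside zeros contribute.

I(r) ≈ 5.9506.


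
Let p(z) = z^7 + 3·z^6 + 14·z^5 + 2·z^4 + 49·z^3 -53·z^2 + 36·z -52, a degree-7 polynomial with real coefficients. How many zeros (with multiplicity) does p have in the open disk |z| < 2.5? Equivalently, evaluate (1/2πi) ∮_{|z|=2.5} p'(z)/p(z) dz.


The zeros of p are: (0 + 2i), (0 - 2i), (0 + 1i), (0 - 1i), (-2 + 3i), (-2 - 3i), 1.
Their magnitudes are: 2, 2, 1, 1, 3.606, 3.606, 1.
Zeros with |z| < R = 2.5: (0 + 2i), (0 - 2i), (0 + 1i), (0 - 1i), 1.
Count = 5.
By the argument principle, (1/2πi) ∮_{|z|=R} p'(z)/p(z) dz equals exactly this count.

Number of zeros inside |z| < 2.5: 5.


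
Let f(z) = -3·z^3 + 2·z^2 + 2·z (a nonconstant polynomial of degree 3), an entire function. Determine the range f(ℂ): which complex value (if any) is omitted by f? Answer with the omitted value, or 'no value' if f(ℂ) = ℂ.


Little Picard bounds the complement of f(ℂ) to at most one point.
For every w ∈ ℂ, the equation p(z) − w = 0 is a nonconstant polynomial in z and hence has at least one root by the fundamental theorem of algebra. So p is surjective onto ℂ, omitting no value.

Omitted value: no value.


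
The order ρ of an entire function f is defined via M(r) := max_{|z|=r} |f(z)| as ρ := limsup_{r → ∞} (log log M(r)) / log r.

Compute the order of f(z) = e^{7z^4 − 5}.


|e^{7z^4 − 5}| = e^{Re(7·z^4) + -5} ≤ e^{7|z|^4 + -5} = e^{7r^4 + -5} on |z| = r, so ρ ≤ 4. Choosing z on |z|=r so that 7·z^4 is real positive (always possible by picking arg z appropriately) gives |f(z)| = e^{7r^4 + -5}, matching the bound. The additive constant -5 does not affect log log M(r) ~ 4·log r. Hence ρ = 4.
Therefore ρ = 4.

Order ρ = 4.


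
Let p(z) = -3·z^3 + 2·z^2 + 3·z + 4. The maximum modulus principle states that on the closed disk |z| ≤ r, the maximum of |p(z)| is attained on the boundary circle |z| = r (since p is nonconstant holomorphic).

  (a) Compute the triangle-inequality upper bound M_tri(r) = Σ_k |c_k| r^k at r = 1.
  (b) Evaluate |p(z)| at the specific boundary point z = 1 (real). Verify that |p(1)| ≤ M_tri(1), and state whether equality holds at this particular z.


Coefficients: c_0 = 4, c_1 = 3, c_2 = 2, c_3 = -3. Radius r = 1.
Part (a). Triangle bound: M_tri(r) = Σ_k |c_k| r^k
  = |4|·1^0 + |3|·1^1 + |2|·1^2 + |-3|·1^3
  = 4 + 3 + 2 + 3 = 12.
This bounds M(r) := max_{|z|=r} |p(z)| from above; equality holds iff all terms c_k z^k can be made to align in phase at a single z on |z|=r.
Part (b). At z = 1 (real, on the circle |z| = r):
  p(1) = (4)·1^0 + (3)·1^1 + (2)·1^2 + (-3)·1^3 = 6.
  |p(1)| = 6.
Check: |p(1)| = 6 ≤ 12 = M_tri(1). ✓ Equality does not hold at z = 1 (the coefficients have mixed signs, so the terms do not all align in phase there).

M_tri(1) = 12; |p(1)| = 6; equality at z=1: no.


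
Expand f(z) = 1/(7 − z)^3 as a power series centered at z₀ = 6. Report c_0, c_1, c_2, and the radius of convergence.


Let w = z − z₀, so z = z₀ + w.
Then 7 − z = 7 − (z₀ + w) = (7 − z₀) − w = 1 − w.
f(z) = 1/(1 − w)^3 = (1/(1)^3) · (1 − w/(1))^{−3}.
By the binomial series (1−u)^{−3} = Σ_{n≥0} C(n+2, 2) u^n for |u|<1, with u = w/(1):
  c_n = C(n+2, 2) / (1)^(n+3).
  c_0 = 1/(1)^3 = 1.
  c_1 = 3/(1)^4 = 3.
  c_2 = 6/(1)^5 = 6.
The series is valid for |w/d| < 1, i.e. |z − z₀| < |d|.
Radius of convergence: R = |7 − z₀| = |1| = 1 (distance from z₀ to the singularity z = 7).

c_0 = 1, c_1 = 3, c_2 = 6; R = 1.


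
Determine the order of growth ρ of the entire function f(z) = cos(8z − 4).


cos(w) is a linear combination of e^{iw} and e^{−iw} (or e^w, e^{−w} in the hyperbolic case), so |cos(w)| ≤ e^{|w|}. With w = 8z − 4, |w| ≤ 8|z| + 4 = 8r + 4 on |z| = r, giving M(r) ≤ e^{8r + 4}, so ρ ≤ 1. On a suitable ray (z = it for sin/cos; z = t for sinh/cosh, t real → ∞), |cos(8z − 4)| grows like e^{8|t|}/2, so ρ ≥ 1. Hence ρ = 1.
Therefore ρ = 1.

Order ρ = 1.


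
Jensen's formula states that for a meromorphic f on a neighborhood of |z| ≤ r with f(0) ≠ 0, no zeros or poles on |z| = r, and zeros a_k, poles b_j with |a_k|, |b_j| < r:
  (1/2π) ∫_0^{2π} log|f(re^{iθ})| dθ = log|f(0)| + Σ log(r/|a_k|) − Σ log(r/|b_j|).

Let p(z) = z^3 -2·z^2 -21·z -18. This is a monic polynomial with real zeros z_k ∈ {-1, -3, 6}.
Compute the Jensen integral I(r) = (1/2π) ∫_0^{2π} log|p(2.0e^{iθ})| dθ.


Zeros: -3, -1, 6; r = 2.0.
Inside |z| < r: -1. Outside (|z| ≥ r): -3, 6.
p(0) = -18, so log|p(0)| = log(18) = 2.8904.
Apply Jensen: I(r) = log|p(0)| + Σ_k log(r/|z_k|), summed over zeros inside |z| < r.
  log(r/|z_k|) for z_k = -1: log(2.0/1) = 0.6931
  Outside zeros (-3, 6) contribute nothing to the Jensen sum.
Sum over inside zeros: 0.6931.
I(r) = log|p(0)| + (inside sum) = 2.8904 + 0.6931 = 3.5835.
Note: since some zeros are outside |z| ≤ r, the simplified n·log(r) form does NOT apply — only the inside zeros contribute.

I(r) ≈ 3.5835.


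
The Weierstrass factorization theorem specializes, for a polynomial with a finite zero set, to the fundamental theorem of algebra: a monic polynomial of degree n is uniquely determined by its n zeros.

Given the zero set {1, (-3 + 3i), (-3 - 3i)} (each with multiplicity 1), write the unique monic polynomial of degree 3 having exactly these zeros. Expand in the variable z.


The polynomial is p(z) = ∏_{α ∈ S} (z − α), where S = {1, (-3 + 3i), (-3 - 3i)}.
Expanding the product yields: p(z) = z^3 + 5·z^2 + 12·z -18.
Note conjugate pairs combine to real quadratics: (z − (-3+3i))(z − (-3−3i)) = z² + 6z + 18.
The resulting polynomial has degree 3 and real coefficients as required.

p(z) = z^3 + 5·z^2 + 12·z -18.


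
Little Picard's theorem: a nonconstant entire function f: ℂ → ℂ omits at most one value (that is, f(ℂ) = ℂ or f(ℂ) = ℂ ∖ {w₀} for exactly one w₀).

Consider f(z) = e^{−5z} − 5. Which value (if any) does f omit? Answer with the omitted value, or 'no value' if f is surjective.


Little Picard bounds the complement of f(ℂ) to at most one point.
e^{−5z} is never zero on ℂ, so 1·e^{−5z} takes every value in ℂ ∖ {0}. Adding -5 shifts the range to ℂ ∖ {-5}. Thus f omits exactly the value -5.

Omitted value: -5.


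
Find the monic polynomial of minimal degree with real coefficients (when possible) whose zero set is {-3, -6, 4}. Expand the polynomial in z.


The polynomial is p(z) = ∏_{α ∈ S} (z − α), where S = {-3, -6, 4}.
Expanding the product yields: p(z) = z^3 + 5·z^2 -18·z -72.
The resulting polynomial has degree 3 and real coefficients as required.

p(z) = z^3 + 5·z^2 -18·z -72.


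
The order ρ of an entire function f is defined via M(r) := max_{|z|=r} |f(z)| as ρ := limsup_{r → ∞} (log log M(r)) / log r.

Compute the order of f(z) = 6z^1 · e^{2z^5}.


M(r) = max_{|z|=r} |6|·|z|^1·|e^{2z^5}| = 6·r^1 · e^{2r^5} (the factors attain their maxima compatibly on |z|=r). Then log M(r) = log 6 + 1·log r + 2r^5, dominated by the last term, so log log M(r) ~ 5·log r. The polynomial factor 6z^1 contributes only a log r term and does not affect the order. ρ = 5.
Therefore ρ = 5.

Order ρ = 5.


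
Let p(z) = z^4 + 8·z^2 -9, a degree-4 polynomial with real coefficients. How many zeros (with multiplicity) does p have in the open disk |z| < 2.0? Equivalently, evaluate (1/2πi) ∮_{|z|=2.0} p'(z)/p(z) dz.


The zeros of p are: 1, (0 + 3i), (0 - 3i), -1.
Their magnitudes are: 1, 3, 3, 1.
Zeros with |z| < R = 2.0: 1, -1.
Count = 2.
By the argument principle, (1/2πi) ∮_{|z|=R} p'(z)/p(z) dz equals exactly this count.

Number of zeros inside |z| < 2.0: 2.


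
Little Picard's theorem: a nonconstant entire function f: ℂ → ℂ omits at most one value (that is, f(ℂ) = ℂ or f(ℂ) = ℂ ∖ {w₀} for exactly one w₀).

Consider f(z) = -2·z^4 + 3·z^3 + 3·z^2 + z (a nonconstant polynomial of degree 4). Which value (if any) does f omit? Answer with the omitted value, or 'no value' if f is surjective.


Little Picard bounds the complement of f(ℂ) to at most one point.
For every w ∈ ℂ, the equation p(z) − w = 0 is a nonconstant polynomial in z and hence has at least one root by the fundamental theorem of algebra. So p is surjective onto ℂ, omitting no value.

Omitted value: no value.


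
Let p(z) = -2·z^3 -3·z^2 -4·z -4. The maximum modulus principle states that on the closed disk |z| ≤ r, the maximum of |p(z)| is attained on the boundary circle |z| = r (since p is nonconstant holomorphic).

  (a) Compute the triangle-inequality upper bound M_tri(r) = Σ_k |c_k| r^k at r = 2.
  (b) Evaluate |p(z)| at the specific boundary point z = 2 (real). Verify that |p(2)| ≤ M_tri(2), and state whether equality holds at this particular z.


Coefficients: c_0 = -4, c_1 = -4, c_2 = -3, c_3 = -2. Radius r = 2.
Part (a). Triangle bound: M_tri(r) = Σ_k |c_k| r^k
  = |-4|·2^0 + |-4|·2^1 + |-3|·2^2 + |-2|·2^3
  = 4 + 8 + 12 + 16 = 40.
This bounds M(r) := max_{|z|=r} |p(z)| from above; equality holds iff all terms c_k z^k can be made to align in phase at a single z on |z|=r.
Part (b). At z = 2 (real, on the circle |z| = r):
  p(2) = (-4)·2^0 + (-4)·2^1 + (-3)·2^2 + (-2)·2^3 = -40.
  |p(2)| = 40.
Since all nonzero coefficients share the same sign, |p(2)| = 40 = M_tri(2); the triangle bound is attained at z = 2, so in fact M(r) = 40.

M_tri(2) = 40; |p(2)| = 40; equality at z=2: yes.


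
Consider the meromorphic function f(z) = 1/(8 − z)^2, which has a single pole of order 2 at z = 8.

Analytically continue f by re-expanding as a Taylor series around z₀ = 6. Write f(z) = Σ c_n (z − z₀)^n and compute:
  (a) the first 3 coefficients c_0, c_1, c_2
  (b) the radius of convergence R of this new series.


Let w = z − z₀, so z = z₀ + w.
Then 8 − z = 8 − (z₀ + w) = (8 − z₀) − w = 2 − w.
f(z) = 1/(2 − w)^2 = (1/(2)^2) · (1 − w/(2))^{−2}.
By the binomial series (1−u)^{−2} = Σ_{n≥0} C(n+1, 1) u^n for |u|<1, with u = w/(2):
  c_n = C(n+1, 1) / (2)^(n+2).
  c_0 = 1/(2)^2 = 1/4.
  c_1 = 2/(2)^3 = 1/4.
  c_2 = 3/(2)^4 = 3/16.
The series is valid for |w/d| < 1, i.e. |z − z₀| < |d|.
Radius of convergence: R = |8 − z₀| = |2| = 2 (distance from z₀ to the singularity z = 8).

c_0 = 1/4, c_1 = 1/4, c_2 = 3/16; R = 2.


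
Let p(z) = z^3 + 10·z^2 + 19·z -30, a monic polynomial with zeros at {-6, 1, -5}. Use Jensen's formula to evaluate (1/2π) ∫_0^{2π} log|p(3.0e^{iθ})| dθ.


Zeros: -6, -5, 1; r = 3.0.
Inside |z| < r: 1. Outside (|z| ≥ r): -6, -5.
p(0) = -30, so log|p(0)| = log(30) = 3.4012.
Apply Jensen: I(r) = log|p(0)| + Σ_k log(r/|z_k|), summed over zeros inside |z| < r.
  log(r/|z_k|) for z_k = 1: log(3.0/1) = 1.0986
  Outside zeros (-6, -5) contribute nothing to the Jensen sum.
Sum over inside zeros: 1.0986.
I(r) = log|p(0)| + (inside sum) = 3.4012 + 1.0986 = 4.4998.
Note: since some zeros are outside |z| ≤ r, the simplified n·log(r) form does NOT apply — only the inside zeros contribute.

I(r) ≈ 4.4998.


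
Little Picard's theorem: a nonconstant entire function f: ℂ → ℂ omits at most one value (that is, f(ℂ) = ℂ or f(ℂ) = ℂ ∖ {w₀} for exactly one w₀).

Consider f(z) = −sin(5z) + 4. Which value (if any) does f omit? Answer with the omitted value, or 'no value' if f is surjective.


Little Picard bounds the complement of f(ℂ) to at most one point.
sin is entire and surjective onto ℂ: for every w ∈ ℂ, sin(ζ) = w has a solution ζ ∈ ℂ (e.g., via the complex inverse arcsin). With ζ = 5z this gives z = ζ/(5). Then -1·sin(5z) takes every value in -1·ℂ = ℂ, and adding 4 is a bijection of ℂ. So f is surjective and omits no value. (Note: only on the real line is sin bounded by [−1, 1].)

Omitted value: no value.


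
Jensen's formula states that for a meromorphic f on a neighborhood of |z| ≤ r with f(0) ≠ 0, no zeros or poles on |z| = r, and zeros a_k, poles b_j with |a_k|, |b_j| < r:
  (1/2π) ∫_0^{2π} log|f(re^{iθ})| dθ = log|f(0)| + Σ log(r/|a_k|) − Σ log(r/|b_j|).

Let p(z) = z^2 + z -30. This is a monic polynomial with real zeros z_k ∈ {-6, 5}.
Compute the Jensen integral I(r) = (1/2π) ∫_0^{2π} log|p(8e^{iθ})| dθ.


Zeros: -6, 5; r = 8.
Inside |z| < r: -6, 5. Outside (|z| ≥ r): ∅.
p(0) = -30, so log|p(0)| = log(30) = 3.4012.
Apply Jensen: I(r) = log|p(0)| + Σ_k log(r/|z_k|), summed over zeros inside |z| < r.
  log(r/|z_k|) for z_k = -6: log(8/6) = 0.2877
  log(r/|z_k|) for z_k = 5: log(8/5) = 0.4700
Sum over inside zeros: 0.7577.
I(r) = log|p(0)| + (inside sum) = 3.4012 + 0.7577 = 4.1589.
Closed form (all zeros inside, monic): I(r) = n·log(r) = 2·log(8) = 4.1589. ✓

I(r) ≈ 4.1589.


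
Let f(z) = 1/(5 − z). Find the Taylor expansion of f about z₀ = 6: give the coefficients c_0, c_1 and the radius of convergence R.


Let w = z − z₀, so z = z₀ + w.
Then 5 − z = 5 − (z₀ + w) = (5 − z₀) − w = -1 − w.
f(z) = 1/(-1 − w) = (1/(-1)) · 1/(1 − w/(-1)) = Σ_{n≥0} w^n / (-1)^(n+1).
So c_n = 1/(-1)^(n+1):
  c_0 = 1/(-1)^1 = -1.
  c_1 = 1/(-1)^2 = 1.
The series is valid for |w/d| < 1, i.e. |z − z₀| < |d|.
Radius of convergence: R = |5 − z₀| = |-1| = 1 (distance from z₀ to the singularity z = 5).

c_0 = -1, c_1 = 1; R = 1.
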